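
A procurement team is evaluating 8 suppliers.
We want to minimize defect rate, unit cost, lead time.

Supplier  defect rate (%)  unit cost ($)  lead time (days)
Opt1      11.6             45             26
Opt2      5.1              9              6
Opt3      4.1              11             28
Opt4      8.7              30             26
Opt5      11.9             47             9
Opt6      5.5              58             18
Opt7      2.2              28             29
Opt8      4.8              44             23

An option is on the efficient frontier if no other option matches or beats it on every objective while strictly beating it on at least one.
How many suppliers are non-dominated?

Opt1: dominated by Opt2 (defect rate 5.1≤11.6, unit cost 9≤45, lead time 6≤26).
Opt2: not dominated (best unit cost).
Opt3: not dominated.
Opt4: dominated by Opt2 (defect rate 5.1≤8.7, unit cost 9≤30, lead time 6≤26).
Opt5: dominated by Opt2 (defect rate 5.1≤11.9, unit cost 9≤47, lead time 6≤9).
Opt6: dominated by Opt2 (defect rate 5.1≤5.5, unit cost 9≤58, lead time 6≤18).
Opt7: not dominated (best defect rate).
Opt8: not dominated.
Pareto-optimal: Opt2, Opt3, Opt7, Opt8 → 4.

4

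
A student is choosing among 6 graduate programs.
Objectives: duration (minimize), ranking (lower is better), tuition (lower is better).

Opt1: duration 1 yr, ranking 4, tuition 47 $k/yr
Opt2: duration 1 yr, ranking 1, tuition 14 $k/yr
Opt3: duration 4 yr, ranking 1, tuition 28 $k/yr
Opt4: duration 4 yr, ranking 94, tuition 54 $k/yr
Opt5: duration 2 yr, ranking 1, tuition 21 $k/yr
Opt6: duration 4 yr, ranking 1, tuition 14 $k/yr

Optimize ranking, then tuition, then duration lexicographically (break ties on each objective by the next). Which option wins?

First minimize ranking: best is 1, kept {Opt2, Opt3, Opt5, Opt6}.
Then minimize tuition: best is 14, kept {Opt2, Opt6}.
Then minimize duration: best is 1, kept {Opt2}.

Opt2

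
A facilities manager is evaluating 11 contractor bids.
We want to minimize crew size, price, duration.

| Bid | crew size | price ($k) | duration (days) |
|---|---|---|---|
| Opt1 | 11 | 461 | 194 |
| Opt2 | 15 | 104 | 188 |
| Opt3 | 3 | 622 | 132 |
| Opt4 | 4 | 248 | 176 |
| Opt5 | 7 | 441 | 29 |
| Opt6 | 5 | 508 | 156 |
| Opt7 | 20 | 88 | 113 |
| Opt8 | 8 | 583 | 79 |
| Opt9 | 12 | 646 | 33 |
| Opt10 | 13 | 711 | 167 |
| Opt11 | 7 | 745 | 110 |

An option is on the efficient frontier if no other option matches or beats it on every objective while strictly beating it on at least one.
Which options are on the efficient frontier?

Opt2, Opt3, Opt4, Opt5, Opt6, Opt7

Opt1: dominated by Opt4 (crew size 4≤11, price 248≤461, duration 176≤194).
Opt2: not dominated.
Opt3: not dominated (best crew size).
Opt4: not dominated.
Opt5: not dominated (best duration).
Opt6: not dominated.
Opt7: not dominated (best price).
Opt8: dominated by Opt5 (crew size 7≤8, price 441≤583, duration 29≤79).
Opt9: dominated by Opt5 (crew size 7≤12, price 441≤646, duration 29≤33).
Opt10: dominated by Opt3 (crew size 3≤13, price 622≤711, duration 132≤167).
Opt11: dominated by Opt5 (crew size 7≤7, price 441≤745, duration 29≤110).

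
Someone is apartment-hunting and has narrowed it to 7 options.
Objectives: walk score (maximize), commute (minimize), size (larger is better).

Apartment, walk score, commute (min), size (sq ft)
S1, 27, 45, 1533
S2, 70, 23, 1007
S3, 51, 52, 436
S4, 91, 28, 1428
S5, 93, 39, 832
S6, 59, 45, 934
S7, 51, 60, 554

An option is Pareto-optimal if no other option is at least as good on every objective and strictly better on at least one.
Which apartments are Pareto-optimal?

S1, S2, S4, S5

S1: not dominated (best size).
S2: not dominated (best commute).
S3: dominated by S2 (walk score 70≥51, commute 23≤52, size 1007≥436).
S4: not dominated.
S5: not dominated (best walk score).
S6: dominated by S2 (walk score 70≥59, commute 23≤45, size 1007≥934).
S7: dominated by S2 (walk score 70≥51, commute 23≤60, size 1007≥554).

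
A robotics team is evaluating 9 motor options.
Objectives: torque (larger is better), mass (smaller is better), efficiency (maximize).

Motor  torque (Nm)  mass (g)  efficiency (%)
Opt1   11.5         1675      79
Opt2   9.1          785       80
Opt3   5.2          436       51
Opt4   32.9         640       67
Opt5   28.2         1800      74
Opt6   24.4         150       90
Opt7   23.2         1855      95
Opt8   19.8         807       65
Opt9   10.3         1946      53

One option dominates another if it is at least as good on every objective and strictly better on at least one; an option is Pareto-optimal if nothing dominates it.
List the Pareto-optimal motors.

Opt4, Opt5, Opt6, Opt7

Opt1: dominated by Opt6 (torque 24.4≥11.5, mass 150≤1675, efficiency 90≥79).
Opt2: dominated by Opt6 (torque 24.4≥9.1, mass 150≤785, efficiency 90≥80).
Opt3: dominated by Opt6 (torque 24.4≥5.2, mass 150≤436, efficiency 90≥51).
Opt4: not dominated (best torque).
Opt5: not dominated.
Opt6: not dominated (best mass).
Opt7: not dominated (best efficiency).
Opt8: dominated by Opt4 (torque 32.9≥19.8, mass 640≤807, efficiency 67≥65).
Opt9: dominated by Opt1 (torque 11.5≥10.3, mass 1675≤1946, efficiency 79≥53).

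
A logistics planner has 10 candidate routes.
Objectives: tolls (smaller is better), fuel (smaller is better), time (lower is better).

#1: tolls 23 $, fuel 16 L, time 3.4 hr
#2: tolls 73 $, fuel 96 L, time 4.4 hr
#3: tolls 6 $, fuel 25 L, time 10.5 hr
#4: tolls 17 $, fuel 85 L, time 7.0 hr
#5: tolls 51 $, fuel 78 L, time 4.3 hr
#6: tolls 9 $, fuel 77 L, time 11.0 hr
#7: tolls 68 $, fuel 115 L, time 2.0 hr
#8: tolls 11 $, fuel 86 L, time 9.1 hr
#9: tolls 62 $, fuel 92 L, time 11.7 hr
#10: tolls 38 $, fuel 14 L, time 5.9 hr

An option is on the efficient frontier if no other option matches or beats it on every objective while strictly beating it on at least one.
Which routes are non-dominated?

#1, #3, #4, #7, #8, #10

#1: not dominated.
#2: dominated by #1 (tolls 23≤73, fuel 16≤96, time 3.4≤4.4).
#3: not dominated (best tolls).
#4: not dominated.
#5: dominated by #1 (tolls 23≤51, fuel 16≤78, time 3.4≤4.3).
#6: dominated by #3 (tolls 6≤9, fuel 25≤77, time 10.5≤11.0).
#7: not dominated (best time).
#8: not dominated.
#9: dominated by #1 (tolls 23≤62, fuel 16≤92, time 3.4≤11.7).
#10: not dominated (best fuel).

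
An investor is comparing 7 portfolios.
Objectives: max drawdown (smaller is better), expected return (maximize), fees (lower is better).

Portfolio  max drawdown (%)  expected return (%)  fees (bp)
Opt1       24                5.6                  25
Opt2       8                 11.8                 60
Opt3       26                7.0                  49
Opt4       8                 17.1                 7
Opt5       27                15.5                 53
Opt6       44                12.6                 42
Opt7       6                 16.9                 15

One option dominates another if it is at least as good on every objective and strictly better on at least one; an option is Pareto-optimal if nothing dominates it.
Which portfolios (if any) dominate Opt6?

Opt4: max drawdown 8≤44, expected return 17.1≥12.6, fees 7≤42 — dominates Opt6.
Opt7: max drawdown 6≤44, expected return 16.9≥12.6, fees 15≤42 — dominates Opt6.
Others (Opt1, Opt2, Opt3, Opt5) are each worse than Opt6 on at least one objective.

Opt4, Opt7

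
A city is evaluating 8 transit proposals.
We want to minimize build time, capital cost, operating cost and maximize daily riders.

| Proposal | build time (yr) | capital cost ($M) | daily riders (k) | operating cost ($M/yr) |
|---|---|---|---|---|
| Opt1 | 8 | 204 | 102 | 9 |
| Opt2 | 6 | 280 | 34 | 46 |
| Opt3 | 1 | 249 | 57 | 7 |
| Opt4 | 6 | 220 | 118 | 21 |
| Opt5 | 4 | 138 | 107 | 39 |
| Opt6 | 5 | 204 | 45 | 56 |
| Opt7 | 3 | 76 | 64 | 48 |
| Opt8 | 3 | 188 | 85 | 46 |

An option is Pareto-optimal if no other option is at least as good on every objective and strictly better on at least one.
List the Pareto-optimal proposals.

Opt1: not dominated.
Opt2: dominated by Opt3 (build time 1≤6, capital cost 249≤280, daily riders 57≥34, operating cost 7≤46).
Opt3: not dominated (best build time).
Opt4: not dominated (best daily riders).
Opt5: not dominated.
Opt6: dominated by Opt5 (build time 4≤5, capital cost 138≤204, daily riders 107≥45, operating cost 39≤56).
Opt7: not dominated (best capital cost).
Opt8: not dominated.

Opt1, Opt3, Opt4, Opt5, Opt7, Opt8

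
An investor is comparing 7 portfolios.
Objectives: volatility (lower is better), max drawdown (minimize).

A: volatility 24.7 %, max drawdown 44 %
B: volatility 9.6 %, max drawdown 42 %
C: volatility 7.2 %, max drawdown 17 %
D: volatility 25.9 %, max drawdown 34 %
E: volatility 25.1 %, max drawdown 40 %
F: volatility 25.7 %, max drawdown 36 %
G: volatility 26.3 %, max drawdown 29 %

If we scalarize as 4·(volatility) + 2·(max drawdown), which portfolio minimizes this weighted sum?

A: 4·24.7 + 2·44 = 186.8
B: 4·9.6 + 2·42 = 122.4
C: 4·7.2 + 2·17 = 62.8
D: 4·25.9 + 2·34 = 171.6
E: 4·25.1 + 2·40 = 180.4
F: 4·25.7 + 2·36 = 174.8
G: 4·26.3 + 2·29 = 163.2
Lowest: C at 62.8.

C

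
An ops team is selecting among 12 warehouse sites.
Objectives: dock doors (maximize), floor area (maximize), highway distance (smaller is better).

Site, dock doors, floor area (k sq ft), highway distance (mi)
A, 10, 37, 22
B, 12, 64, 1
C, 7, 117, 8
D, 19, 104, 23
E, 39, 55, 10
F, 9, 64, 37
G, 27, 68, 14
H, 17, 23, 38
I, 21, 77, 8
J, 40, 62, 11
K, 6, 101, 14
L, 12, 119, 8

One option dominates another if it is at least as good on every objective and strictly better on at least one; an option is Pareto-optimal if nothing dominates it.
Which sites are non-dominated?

B, D, E, G, I, J, L

A: dominated by B (dock doors 12≥10, floor area 64≥37, highway distance 1≤22).
B: not dominated (best highway distance).
C: dominated by L (dock doors 12≥7, floor area 119≥117, highway distance 8≤8).
D: not dominated.
E: not dominated.
F: dominated by B (dock doors 12≥9, floor area 64≥64, highway distance 1≤37).
G: not dominated.
H: dominated by D (dock doors 19≥17, floor area 104≥23, highway distance 23≤38).
I: not dominated.
J: not dominated (best dock doors).
K: dominated by C (dock doors 7≥6, floor area 117≥101, highway distance 8≤14).
L: not dominated (best floor area).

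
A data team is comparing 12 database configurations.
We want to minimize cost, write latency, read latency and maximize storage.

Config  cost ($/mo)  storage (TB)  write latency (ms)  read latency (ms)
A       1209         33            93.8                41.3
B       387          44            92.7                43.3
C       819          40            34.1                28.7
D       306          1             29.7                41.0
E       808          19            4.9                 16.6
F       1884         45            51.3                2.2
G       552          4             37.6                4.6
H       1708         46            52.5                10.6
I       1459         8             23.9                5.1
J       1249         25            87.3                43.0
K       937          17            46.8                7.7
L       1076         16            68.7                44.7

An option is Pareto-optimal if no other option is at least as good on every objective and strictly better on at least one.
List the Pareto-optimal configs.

B, C, D, E, F, G, H, I, K

A: dominated by C (cost 819≤1209, storage 40≥33, write latency 34.1≤93.8, read latency 28.7≤41.3).
B: not dominated.
C: not dominated.
D: not dominated (best cost).
E: not dominated (best write latency).
F: not dominated (best read latency).
G: not dominated.
H: not dominated (best storage).
I: not dominated.
J: dominated by C (cost 819≤1249, storage 40≥25, write latency 34.1≤87.3, read latency 28.7≤43.0).
K: not dominated.
L: dominated by C (cost 819≤1076, storage 40≥16, write latency 34.1≤68.7, read latency 28.7≤44.7).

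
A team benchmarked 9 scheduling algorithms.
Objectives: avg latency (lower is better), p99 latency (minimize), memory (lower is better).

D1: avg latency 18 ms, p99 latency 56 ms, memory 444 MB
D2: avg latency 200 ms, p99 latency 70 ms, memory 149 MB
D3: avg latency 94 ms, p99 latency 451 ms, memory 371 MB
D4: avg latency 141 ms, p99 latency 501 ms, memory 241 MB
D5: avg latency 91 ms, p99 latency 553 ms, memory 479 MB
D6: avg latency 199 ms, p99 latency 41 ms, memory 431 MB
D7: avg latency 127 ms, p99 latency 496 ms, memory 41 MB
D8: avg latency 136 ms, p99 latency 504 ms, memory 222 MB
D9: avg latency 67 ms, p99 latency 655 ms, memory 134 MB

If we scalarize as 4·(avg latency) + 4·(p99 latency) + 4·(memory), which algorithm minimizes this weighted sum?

D1: 4·18 + 4·56 + 4·444 = 2072
D2: 4·200 + 4·70 + 4·149 = 1676
D3: 4·94 + 4·451 + 4·371 = 3664
D4: 4·141 + 4·501 + 4·241 = 3532
D5: 4·91 + 4·553 + 4·479 = 4492
D6: 4·199 + 4·41 + 4·431 = 2684
D7: 4·127 + 4·496 + 4·41 = 2656
D8: 4·136 + 4·504 + 4·222 = 3448
D9: 4·67 + 4·655 + 4·134 = 3424
Lowest: D2 at 1676.

D2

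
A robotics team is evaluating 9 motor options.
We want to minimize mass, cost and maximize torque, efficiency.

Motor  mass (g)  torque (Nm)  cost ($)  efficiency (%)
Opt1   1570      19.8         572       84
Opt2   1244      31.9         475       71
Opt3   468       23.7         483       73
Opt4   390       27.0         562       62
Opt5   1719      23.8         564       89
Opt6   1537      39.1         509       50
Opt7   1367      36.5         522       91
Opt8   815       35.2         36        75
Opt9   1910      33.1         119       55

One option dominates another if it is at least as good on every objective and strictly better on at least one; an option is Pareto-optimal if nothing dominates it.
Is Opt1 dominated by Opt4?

Opt4 vs Opt1: Opt4 is worse on efficiency (62 vs 84), so it does not dominate Opt1.

No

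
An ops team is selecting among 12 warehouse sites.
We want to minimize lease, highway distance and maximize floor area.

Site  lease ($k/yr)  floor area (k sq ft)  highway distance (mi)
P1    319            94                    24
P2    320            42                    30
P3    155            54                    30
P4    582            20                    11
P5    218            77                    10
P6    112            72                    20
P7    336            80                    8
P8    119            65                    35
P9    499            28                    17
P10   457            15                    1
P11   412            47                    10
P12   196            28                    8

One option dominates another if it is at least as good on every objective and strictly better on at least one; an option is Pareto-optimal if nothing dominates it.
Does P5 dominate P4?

P5 vs P4: lease 218≤582, floor area 77≥20, highway distance 10≤11 — P5 is at least as good on every objective with at least one strict improvement.

Yes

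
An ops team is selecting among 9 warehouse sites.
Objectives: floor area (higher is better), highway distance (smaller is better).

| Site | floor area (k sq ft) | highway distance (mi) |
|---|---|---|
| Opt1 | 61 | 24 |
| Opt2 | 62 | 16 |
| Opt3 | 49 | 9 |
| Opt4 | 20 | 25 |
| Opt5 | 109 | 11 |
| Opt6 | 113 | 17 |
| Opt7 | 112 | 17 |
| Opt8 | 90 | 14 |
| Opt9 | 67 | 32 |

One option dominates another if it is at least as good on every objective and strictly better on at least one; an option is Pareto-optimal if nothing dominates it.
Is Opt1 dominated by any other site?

Yes

Opt2 vs Opt1: floor area 62≥61, highway distance 16≤24 — Opt2 is at least as good on every objective and strictly better on at least one, so Opt2 dominates Opt1.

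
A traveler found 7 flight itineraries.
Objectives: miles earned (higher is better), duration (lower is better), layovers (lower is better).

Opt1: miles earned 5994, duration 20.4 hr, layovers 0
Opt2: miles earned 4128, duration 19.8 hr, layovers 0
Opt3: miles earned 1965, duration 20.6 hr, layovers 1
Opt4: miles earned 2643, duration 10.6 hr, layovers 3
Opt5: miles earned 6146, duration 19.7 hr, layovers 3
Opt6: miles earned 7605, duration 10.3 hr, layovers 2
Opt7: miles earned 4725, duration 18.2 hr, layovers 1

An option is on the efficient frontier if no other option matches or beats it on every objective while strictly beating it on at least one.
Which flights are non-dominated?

Opt1: not dominated.
Opt2: not dominated.
Opt3: dominated by Opt1 (miles earned 5994≥1965, duration 20.4≤20.6, layovers 0≤1).
Opt4: dominated by Opt6 (miles earned 7605≥2643, duration 10.3≤10.6, layovers 2≤3).
Opt5: dominated by Opt6 (miles earned 7605≥6146, duration 10.3≤19.7, layovers 2≤3).
Opt6: not dominated (best miles earned).
Opt7: not dominated.

Opt1, Opt2, Opt6, Opt7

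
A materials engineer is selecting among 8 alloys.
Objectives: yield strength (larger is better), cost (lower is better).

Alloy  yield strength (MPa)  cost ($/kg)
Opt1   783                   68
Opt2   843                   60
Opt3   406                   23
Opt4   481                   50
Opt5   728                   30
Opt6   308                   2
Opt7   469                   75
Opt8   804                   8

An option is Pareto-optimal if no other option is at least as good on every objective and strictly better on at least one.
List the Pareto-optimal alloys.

Opt1: dominated by Opt2 (yield strength 843≥783, cost 60≤68).
Opt2: not dominated (best yield strength).
Opt3: dominated by Opt8 (yield strength 804≥406, cost 8≤23).
Opt4: dominated by Opt5 (yield strength 728≥481, cost 30≤50).
Opt5: dominated by Opt8 (yield strength 804≥728, cost 8≤30).
Opt6: not dominated (best cost).
Opt7: dominated by Opt1 (yield strength 783≥469, cost 68≤75).
Opt8: not dominated.

Opt2, Opt6, Opt8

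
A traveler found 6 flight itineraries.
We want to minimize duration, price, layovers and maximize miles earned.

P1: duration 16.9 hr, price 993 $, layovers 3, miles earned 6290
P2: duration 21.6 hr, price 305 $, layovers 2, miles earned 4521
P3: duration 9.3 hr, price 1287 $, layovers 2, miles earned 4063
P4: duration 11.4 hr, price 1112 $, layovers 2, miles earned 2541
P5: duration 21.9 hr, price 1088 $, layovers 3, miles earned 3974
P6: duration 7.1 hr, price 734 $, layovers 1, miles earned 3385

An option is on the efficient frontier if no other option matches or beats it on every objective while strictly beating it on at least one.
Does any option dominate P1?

P2: worse on duration (21.6 vs 16.9).
P3: worse on price (1287 vs 993).
P4: worse on price (1112 vs 993).
P5: worse on duration (21.9 vs 16.9).
P6: worse on miles earned (3385 vs 6290).
No option is at least as good as P1 on every objective and strictly better on one.

No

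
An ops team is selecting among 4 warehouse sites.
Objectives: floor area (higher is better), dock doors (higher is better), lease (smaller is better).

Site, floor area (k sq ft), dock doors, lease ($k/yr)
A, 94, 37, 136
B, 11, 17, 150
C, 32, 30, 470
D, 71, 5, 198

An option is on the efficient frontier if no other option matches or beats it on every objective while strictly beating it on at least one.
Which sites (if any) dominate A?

none

B: worse on floor area (11 vs 94).
C: worse on floor area (32 vs 94).
D: worse on floor area (71 vs 94).
No option dominates A.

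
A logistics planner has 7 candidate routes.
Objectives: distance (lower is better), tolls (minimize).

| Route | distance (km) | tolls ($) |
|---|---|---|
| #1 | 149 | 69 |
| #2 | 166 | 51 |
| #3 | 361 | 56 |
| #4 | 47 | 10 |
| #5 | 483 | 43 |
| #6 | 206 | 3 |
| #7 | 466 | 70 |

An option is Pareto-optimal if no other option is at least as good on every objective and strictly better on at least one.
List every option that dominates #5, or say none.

#4: distance 47≤483, tolls 10≤43 — dominates #5.
#6: distance 206≤483, tolls 3≤43 — dominates #5.
Others (#1, #2, #3, #7) are each worse than #5 on at least one objective.

#4, #6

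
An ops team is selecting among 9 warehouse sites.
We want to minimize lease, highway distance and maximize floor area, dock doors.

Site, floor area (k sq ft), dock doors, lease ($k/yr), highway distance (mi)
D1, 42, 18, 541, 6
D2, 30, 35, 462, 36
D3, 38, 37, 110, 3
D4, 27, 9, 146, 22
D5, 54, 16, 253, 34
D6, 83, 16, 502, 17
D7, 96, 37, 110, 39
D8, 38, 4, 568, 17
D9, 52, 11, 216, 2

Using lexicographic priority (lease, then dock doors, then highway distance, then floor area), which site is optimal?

D3

First minimize lease: best is 110, kept {D3, D7}.
Then maximize dock doors: best is 37, kept {D3, D7}.
Then minimize highway distance: best is 3, kept {D3}.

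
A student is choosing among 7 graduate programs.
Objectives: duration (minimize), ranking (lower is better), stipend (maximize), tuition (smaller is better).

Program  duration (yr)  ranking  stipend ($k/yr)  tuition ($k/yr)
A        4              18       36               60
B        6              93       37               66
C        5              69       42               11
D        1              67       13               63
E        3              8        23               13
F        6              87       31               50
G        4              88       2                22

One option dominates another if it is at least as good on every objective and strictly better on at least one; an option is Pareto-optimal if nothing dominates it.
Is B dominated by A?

A vs B: A is worse on stipend (36 vs 37), so it does not dominate B.

No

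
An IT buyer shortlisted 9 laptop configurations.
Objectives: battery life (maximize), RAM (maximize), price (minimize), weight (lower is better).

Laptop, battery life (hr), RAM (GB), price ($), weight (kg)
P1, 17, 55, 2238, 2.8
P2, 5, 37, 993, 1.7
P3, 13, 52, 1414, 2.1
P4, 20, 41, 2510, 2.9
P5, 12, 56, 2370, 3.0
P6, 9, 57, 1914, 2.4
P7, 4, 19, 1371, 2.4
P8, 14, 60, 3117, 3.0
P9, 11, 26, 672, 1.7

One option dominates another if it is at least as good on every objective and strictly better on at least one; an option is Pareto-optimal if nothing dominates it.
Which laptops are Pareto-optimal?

P1, P2, P3, P4, P5, P6, P8, P9

P1: not dominated.
P2: not dominated.
P3: not dominated.
P4: not dominated (best battery life).
P5: not dominated.
P6: not dominated.
P7: dominated by P2 (battery life 5≥4, RAM 37≥19, price 993≤1371, weight 1.7≤2.4).
P8: not dominated (best RAM).
P9: not dominated (best price).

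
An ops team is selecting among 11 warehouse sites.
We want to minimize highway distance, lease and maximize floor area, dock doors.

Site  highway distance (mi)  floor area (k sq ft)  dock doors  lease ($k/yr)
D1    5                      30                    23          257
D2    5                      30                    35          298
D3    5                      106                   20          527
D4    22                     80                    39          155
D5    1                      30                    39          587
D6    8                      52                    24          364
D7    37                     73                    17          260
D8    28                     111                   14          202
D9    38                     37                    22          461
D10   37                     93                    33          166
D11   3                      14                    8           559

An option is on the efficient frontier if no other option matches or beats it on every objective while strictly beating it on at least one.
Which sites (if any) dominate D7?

D4: highway distance 22≤37, floor area 80≥73, dock doors 39≥17, lease 155≤260 — dominates D7.
D10: highway distance 37≤37, floor area 93≥73, dock doors 33≥17, lease 166≤260 — dominates D7.
Others (D1, D2, D3, D5, D6, D8, D9, D11) are each worse than D7 on at least one objective.

D4, D10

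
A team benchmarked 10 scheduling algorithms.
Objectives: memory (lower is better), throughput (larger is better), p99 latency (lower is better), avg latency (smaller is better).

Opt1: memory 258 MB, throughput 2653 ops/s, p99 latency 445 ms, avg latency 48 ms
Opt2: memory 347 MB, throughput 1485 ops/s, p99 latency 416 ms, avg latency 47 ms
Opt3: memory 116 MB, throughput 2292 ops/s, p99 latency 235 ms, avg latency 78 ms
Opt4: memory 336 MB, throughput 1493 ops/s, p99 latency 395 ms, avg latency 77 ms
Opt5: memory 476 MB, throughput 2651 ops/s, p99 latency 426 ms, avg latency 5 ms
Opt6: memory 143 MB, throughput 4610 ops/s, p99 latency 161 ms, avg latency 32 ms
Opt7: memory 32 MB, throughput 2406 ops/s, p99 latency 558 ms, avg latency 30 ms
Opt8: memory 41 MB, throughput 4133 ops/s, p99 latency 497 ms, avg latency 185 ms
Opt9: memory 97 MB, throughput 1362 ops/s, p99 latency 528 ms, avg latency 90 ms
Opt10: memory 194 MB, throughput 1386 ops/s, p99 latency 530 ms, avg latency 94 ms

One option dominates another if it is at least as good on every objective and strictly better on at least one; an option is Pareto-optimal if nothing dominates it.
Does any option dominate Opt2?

Opt6 vs Opt2: memory 143≤347, throughput 4610≥1485, p99 latency 161≤416, avg latency 32≤47 — Opt6 is at least as good on every objective and strictly better on at least one, so Opt6 dominates Opt2.

Yes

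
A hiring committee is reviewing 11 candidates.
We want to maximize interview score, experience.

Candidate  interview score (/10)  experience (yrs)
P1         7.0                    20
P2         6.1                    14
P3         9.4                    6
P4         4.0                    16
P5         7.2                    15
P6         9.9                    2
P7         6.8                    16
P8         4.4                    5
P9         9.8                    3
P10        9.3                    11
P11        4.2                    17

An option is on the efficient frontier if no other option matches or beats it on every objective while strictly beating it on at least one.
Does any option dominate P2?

P1 vs P2: interview score 7.0≥6.1, experience 20≥14 — P1 is at least as good on every objective and strictly better on at least one, so P1 dominates P2.

Yes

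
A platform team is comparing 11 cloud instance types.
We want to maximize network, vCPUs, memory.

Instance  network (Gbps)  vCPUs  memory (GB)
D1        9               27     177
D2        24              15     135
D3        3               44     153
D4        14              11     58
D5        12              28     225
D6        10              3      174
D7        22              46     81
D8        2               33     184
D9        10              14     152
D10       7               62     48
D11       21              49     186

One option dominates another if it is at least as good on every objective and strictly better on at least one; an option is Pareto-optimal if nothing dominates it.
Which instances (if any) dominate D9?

D5: network 12≥10, vCPUs 28≥14, memory 225≥152 — dominates D9.
D11: network 21≥10, vCPUs 49≥14, memory 186≥152 — dominates D9.
Others (D1, D2, D3, D4, D6, D7, D8, D10) are each worse than D9 on at least one objective.

D5, D11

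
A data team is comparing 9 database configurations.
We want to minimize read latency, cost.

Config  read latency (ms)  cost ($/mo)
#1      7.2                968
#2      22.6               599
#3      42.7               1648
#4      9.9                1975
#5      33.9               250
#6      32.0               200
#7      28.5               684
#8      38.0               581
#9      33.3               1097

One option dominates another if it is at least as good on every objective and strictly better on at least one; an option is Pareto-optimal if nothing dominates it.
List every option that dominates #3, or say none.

#1: read latency 7.2≤42.7, cost 968≤1648 — dominates #3.
#2: read latency 22.6≤42.7, cost 599≤1648 — dominates #3.
#5: read latency 33.9≤42.7, cost 250≤1648 — dominates #3.
#6: read latency 32.0≤42.7, cost 200≤1648 — dominates #3.
#7: read latency 28.5≤42.7, cost 684≤1648 — dominates #3.
#8: read latency 38.0≤42.7, cost 581≤1648 — dominates #3.
#9: read latency 33.3≤42.7, cost 1097≤1648 — dominates #3.
Others (#4) are each worse than #3 on at least one objective.

#1, #2, #5, #6, #7, #8, #9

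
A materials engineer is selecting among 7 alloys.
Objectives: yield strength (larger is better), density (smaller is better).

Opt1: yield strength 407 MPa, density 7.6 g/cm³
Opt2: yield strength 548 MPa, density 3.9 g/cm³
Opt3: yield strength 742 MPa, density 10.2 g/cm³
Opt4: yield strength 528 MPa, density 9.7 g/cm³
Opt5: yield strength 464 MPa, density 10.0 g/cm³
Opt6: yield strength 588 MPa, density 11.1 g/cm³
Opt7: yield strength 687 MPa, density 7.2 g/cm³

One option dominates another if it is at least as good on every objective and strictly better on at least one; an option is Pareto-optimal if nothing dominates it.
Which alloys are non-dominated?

Opt1: dominated by Opt2 (yield strength 548≥407, density 3.9≤7.6).
Opt2: not dominated (best density).
Opt3: not dominated (best yield strength).
Opt4: dominated by Opt2 (yield strength 548≥528, density 3.9≤9.7).
Opt5: dominated by Opt2 (yield strength 548≥464, density 3.9≤10.0).
Opt6: dominated by Opt3 (yield strength 742≥588, density 10.2≤11.1).
Opt7: not dominated.

Opt2, Opt3, Opt7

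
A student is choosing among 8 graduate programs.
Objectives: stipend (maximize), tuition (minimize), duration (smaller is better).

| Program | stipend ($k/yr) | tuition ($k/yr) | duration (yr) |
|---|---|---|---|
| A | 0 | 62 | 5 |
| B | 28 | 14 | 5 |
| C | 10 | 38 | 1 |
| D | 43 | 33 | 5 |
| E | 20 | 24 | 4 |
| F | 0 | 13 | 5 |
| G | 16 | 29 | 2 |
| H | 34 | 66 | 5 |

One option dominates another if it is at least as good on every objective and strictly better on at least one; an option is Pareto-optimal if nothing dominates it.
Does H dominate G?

No

H vs G: H is worse on tuition (66 vs 29), so it does not dominate G.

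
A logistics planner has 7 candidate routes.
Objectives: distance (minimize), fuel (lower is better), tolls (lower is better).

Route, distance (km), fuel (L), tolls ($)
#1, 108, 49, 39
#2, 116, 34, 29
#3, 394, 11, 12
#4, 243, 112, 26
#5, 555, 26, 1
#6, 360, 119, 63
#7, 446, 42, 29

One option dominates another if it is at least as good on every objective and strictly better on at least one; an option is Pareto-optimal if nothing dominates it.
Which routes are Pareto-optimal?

#1, #2, #3, #4, #5

#1: not dominated (best distance).
#2: not dominated.
#3: not dominated (best fuel).
#4: not dominated.
#5: not dominated (best tolls).
#6: dominated by #1 (distance 108≤360, fuel 49≤119, tolls 39≤63).
#7: dominated by #2 (distance 116≤446, fuel 34≤42, tolls 29≤29).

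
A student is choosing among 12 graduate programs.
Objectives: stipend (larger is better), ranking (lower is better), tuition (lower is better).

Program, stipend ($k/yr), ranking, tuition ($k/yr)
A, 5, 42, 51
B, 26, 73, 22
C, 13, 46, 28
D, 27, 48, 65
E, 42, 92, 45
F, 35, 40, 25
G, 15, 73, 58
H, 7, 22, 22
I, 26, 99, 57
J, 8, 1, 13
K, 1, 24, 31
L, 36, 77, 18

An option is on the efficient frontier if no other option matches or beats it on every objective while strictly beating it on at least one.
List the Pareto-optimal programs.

A: dominated by F (stipend 35≥5, ranking 40≤42, tuition 25≤51).
B: not dominated.
C: dominated by F (stipend 35≥13, ranking 40≤46, tuition 25≤28).
D: dominated by F (stipend 35≥27, ranking 40≤48, tuition 25≤65).
E: not dominated (best stipend).
F: not dominated.
G: dominated by B (stipend 26≥15, ranking 73≤73, tuition 22≤58).
H: dominated by J (stipend 8≥7, ranking 1≤22, tuition 13≤22).
I: dominated by B (stipend 26≥26, ranking 73≤99, tuition 22≤57).
J: not dominated (best ranking).
K: dominated by H (stipend 7≥1, ranking 22≤24, tuition 22≤31).
L: not dominated.

B, E, F, J, L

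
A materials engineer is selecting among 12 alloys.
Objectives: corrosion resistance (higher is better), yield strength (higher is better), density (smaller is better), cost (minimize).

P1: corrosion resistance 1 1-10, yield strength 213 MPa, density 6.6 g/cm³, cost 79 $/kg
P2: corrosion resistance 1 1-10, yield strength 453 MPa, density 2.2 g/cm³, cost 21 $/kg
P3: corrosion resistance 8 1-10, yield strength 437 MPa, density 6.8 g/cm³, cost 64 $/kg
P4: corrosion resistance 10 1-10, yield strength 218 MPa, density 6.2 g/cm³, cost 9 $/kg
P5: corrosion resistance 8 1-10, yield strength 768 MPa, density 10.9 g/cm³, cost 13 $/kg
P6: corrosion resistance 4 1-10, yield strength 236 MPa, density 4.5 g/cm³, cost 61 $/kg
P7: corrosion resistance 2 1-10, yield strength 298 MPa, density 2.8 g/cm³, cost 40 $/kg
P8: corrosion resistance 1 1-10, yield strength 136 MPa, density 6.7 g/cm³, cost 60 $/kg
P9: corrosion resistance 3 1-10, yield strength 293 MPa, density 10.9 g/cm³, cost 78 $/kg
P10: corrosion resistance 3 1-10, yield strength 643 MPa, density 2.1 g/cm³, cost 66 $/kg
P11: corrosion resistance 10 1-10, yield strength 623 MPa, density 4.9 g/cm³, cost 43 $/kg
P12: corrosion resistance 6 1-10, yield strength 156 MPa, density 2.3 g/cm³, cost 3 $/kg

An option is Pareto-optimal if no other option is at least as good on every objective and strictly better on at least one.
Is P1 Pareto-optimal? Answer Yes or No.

No

P2 vs P1: corrosion resistance 1≥1, yield strength 453≥213, density 2.2≤6.6, cost 21≤79 — P2 is at least as good on every objective and strictly better on at least one, so P2 dominates P1.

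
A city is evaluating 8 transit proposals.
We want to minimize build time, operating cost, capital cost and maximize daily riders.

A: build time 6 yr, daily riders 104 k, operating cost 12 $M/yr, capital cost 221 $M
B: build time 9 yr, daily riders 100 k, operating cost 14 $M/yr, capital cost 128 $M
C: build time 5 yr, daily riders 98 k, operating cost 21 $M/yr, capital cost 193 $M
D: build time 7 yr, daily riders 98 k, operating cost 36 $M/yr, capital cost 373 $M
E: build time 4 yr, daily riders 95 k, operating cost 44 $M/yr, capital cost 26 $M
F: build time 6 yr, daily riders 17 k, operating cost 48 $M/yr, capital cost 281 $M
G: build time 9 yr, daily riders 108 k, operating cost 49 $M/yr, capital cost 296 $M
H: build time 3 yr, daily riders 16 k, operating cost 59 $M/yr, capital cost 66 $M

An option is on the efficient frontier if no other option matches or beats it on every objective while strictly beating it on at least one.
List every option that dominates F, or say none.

A, C, E

A: build time 6≤6, daily riders 104≥17, operating cost 12≤48, capital cost 221≤281 — dominates F.
C: build time 5≤6, daily riders 98≥17, operating cost 21≤48, capital cost 193≤281 — dominates F.
E: build time 4≤6, daily riders 95≥17, operating cost 44≤48, capital cost 26≤281 — dominates F.
Others (B, D, G, H) are each worse than F on at least one objective.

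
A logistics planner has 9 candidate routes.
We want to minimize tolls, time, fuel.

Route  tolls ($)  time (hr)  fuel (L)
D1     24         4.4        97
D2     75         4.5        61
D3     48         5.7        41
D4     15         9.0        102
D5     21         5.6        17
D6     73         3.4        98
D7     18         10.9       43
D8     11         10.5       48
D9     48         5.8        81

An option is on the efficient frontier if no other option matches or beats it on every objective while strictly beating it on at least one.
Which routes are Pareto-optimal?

D1: not dominated.
D2: not dominated.
D3: dominated by D5 (tolls 21≤48, time 5.6≤5.7, fuel 17≤41).
D4: not dominated.
D5: not dominated (best fuel).
D6: not dominated (best time).
D7: not dominated.
D8: not dominated (best tolls).
D9: dominated by D3 (tolls 48≤48, time 5.7≤5.8, fuel 41≤81).

D1, D2, D4, D5, D6, D7, D8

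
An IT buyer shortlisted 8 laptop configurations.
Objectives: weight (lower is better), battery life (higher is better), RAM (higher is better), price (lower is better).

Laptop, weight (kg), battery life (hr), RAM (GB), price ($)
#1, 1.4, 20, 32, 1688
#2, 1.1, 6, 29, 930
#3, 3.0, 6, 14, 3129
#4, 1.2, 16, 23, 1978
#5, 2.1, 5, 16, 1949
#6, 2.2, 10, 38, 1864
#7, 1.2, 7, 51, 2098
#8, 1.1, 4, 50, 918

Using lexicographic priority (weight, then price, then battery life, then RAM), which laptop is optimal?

First minimize weight: best is 1.1, kept {#2, #8}.
Then minimize price: best is 918, kept {#8}.

#8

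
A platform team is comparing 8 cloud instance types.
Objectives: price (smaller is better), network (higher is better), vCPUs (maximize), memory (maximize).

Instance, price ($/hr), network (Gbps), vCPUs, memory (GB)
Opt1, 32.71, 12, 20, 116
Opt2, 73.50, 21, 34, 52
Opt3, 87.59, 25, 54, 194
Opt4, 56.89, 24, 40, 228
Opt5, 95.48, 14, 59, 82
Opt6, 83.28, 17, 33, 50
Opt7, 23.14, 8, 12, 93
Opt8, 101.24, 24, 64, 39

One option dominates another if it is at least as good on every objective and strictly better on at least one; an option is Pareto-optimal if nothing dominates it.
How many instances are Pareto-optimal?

Opt1: not dominated.
Opt2: dominated by Opt4 (price 56.89≤73.50, network 24≥21, vCPUs 40≥34, memory 228≥52).
Opt3: not dominated (best network).
Opt4: not dominated (best memory).
Opt5: not dominated.
Opt6: dominated by Opt2 (price 73.50≤83.28, network 21≥17, vCPUs 34≥33, memory 52≥50).
Opt7: not dominated (best price).
Opt8: not dominated (best vCPUs).
Pareto-optimal: Opt1, Opt3, Opt4, Opt5, Opt7, Opt8 → 6.

6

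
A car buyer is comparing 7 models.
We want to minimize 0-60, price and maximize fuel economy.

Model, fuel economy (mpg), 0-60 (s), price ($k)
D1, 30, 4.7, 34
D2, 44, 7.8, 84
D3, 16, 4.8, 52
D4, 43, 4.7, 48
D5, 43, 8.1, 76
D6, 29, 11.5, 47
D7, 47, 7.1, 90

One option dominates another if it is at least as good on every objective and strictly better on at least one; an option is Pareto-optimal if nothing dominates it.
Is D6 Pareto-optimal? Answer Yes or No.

D1 vs D6: fuel economy 30≥29, 0-60 4.7≤11.5, price 34≤47 — D1 is at least as good on every objective and strictly better on at least one, so D1 dominates D6.

No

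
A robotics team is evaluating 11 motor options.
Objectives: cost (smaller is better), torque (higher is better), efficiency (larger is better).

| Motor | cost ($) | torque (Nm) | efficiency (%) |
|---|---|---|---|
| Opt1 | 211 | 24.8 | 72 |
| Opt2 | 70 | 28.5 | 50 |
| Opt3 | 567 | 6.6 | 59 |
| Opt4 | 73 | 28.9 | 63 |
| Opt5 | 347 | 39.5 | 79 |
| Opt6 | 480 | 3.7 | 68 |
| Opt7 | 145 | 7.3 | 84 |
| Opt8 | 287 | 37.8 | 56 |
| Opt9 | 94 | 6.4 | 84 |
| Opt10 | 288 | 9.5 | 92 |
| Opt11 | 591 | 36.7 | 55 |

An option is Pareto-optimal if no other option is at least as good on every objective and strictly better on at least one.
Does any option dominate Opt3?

Opt1 vs Opt3: cost 211≤567, torque 24.8≥6.6, efficiency 72≥59 — Opt1 is at least as good on every objective and strictly better on at least one, so Opt1 dominates Opt3.

Yes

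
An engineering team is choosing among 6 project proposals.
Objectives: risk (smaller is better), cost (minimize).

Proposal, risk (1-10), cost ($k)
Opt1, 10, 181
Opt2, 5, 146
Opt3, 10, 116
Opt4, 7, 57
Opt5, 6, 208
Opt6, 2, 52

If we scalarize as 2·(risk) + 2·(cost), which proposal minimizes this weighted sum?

Opt1: 2·10 + 2·181 = 382
Opt2: 2·5 + 2·146 = 302
Opt3: 2·10 + 2·116 = 252
Opt4: 2·7 + 2·57 = 128
Opt5: 2·6 + 2·208 = 428
Opt6: 2·2 + 2·52 = 108
Lowest: Opt6 at 108.

Opt6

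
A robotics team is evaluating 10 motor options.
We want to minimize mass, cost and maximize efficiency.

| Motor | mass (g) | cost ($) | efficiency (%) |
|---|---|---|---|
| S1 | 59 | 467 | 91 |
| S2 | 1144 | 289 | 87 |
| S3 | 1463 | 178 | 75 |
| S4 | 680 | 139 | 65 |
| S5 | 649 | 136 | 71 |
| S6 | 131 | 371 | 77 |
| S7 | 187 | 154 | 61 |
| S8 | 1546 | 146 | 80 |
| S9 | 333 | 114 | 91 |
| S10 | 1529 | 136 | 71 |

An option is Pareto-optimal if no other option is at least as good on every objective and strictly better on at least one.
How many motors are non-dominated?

S1: not dominated (best mass).
S2: dominated by S9 (mass 333≤1144, cost 114≤289, efficiency 91≥87).
S3: dominated by S9 (mass 333≤1463, cost 114≤178, efficiency 91≥75).
S4: dominated by S5 (mass 649≤680, cost 136≤139, efficiency 71≥65).
S5: dominated by S9 (mass 333≤649, cost 114≤136, efficiency 91≥71).
S6: not dominated.
S7: not dominated.
S8: dominated by S9 (mass 333≤1546, cost 114≤146, efficiency 91≥80).
S9: not dominated (best cost).
S10: dominated by S5 (mass 649≤1529, cost 136≤136, efficiency 71≥71).
Pareto-optimal: S1, S6, S7, S9 → 4.

4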